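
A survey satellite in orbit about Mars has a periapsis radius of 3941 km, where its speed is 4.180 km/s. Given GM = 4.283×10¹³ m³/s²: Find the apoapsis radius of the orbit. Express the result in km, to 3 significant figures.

r_p = 3.941×10⁶ m.
Specific energy ε = v²/2 − μ/r = -2.132×10⁶ J/kg, so a = −μ/(2ε) = 1.005×10⁷ m.
The apsides satisfy r_p + r_a = 2a, so the apoapsis radius is 2a − r_p = 1.615×10⁷ m = 16152 km.

apoapsis radius ≈ 16200 km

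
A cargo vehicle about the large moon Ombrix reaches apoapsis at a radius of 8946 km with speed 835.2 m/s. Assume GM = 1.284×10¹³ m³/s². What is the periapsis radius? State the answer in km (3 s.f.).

periapsis radius ≈ 2870 km

r_a = 8.946×10⁶ m.
Specific energy ε = v²/2 − μ/r = -1.086×10⁶ J/kg, so a = −μ/(2ε) = 5.909×10⁶ m.
The apsides satisfy r_p + r_a = 2a, so the periapsis radius is 2a − r_a = 2.872×10⁶ m = 2871.8 km.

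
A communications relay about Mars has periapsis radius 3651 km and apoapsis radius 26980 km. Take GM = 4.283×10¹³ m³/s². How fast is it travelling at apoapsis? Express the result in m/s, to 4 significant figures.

Semi-major axis a = (r_p + r_a)/2 = 15316 km = 1.532×10⁷ m.
Vis-viva: v² = μ(2/r − 1/a) = 4.283×10¹³ × (7.413×10⁻⁸ − 6.529×10⁻⁸) = 3.784×10⁵ m²/s².
v = 615.2 m/s.

v ≈ 615.2 m/s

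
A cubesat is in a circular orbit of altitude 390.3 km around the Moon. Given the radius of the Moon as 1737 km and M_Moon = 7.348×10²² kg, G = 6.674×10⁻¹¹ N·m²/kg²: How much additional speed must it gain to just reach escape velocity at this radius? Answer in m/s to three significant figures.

μ = GM = 6.674×10⁻¹¹ × 7.348×10²² = 4.904×10¹² m³/s².
r = 1737 + 390.3 = 2127.3 km = 2.1273×10⁶ m.
Circular speed v_c = √(μ/r) = 1518 m/s.
Escape speed v_esc = √(2μ/r) = √2 × v_c = 2147 m/s.
Δv = v_esc − v_c = 628.9 m/s.

Δv ≈ 629 m/s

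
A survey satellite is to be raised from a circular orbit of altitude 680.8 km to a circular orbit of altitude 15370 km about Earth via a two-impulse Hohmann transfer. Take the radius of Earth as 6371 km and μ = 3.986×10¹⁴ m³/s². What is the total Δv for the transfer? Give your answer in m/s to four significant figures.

Δv_total ≈ 3006 m/s

r₁ = 6371 + 680.8 = 7051.8 km = 7.0518×10⁶ m.
r₂ = 6371 + 15370 = 21741 km = 2.1741×10⁷ m.
Transfer ellipse a_t = (r₁ + r₂)/2 = 1.440×10⁷ m.
At r₁: circular v_c1 = √(μ/r₁) = 7518 m/s; transfer-perigee v_p = √[μ(2/r₁ − 1/a_t)] = 9239 m/s.
Δv₁ = v_p − v_c1 = 1721 m/s.
At r₂: circular v_c2 = √(μ/r₂) = 4282 m/s; transfer-apogee v_a = √[μ(2/r₂ − 1/a_t)] = 2997 m/s.
Δv₂ = v_c2 − v_a = 1285 m/s.
Total Δv = Δv₁ + Δv₂ = 3006 m/s.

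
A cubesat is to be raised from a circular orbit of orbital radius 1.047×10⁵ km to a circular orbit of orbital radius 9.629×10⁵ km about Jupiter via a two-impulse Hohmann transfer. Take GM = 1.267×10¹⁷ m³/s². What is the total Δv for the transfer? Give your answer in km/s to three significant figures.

Δv_total ≈ 18.3 km/s

r₁ = 1.047×10⁵ km = 1.047×10⁸ m.
r₂ = 9.629×10⁵ km = 9.629×10⁸ m.
Transfer ellipse a_t = (r₁ + r₂)/2 = 5.338×10⁸ m.
At r₁: circular v_c1 = √(μ/r₁) = 34790 m/s; transfer-perijove v_p = √[μ(2/r₁ − 1/a_t)] = 46720 m/s.
Δv₁ = v_p − v_c1 = 11930 m/s.
At r₂: circular v_c2 = √(μ/r₂) = 11470 m/s; transfer-apojove v_a = √[μ(2/r₂ − 1/a_t)] = 5080 m/s.
Δv₂ = v_c2 − v_a = 6391 m/s.
Total Δv = Δv₁ + Δv₂ = 18330 m/s = 18.33 km/s.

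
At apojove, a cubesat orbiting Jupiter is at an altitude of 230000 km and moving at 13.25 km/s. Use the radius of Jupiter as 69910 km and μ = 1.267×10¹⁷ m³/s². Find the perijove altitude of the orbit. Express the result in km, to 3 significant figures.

r_a = 69910 + 230000 = 2.9991×10⁵ km = 2.999×10⁸ m.
Specific energy ε = v²/2 − μ/r = -3.347×10⁸ J/kg, so a = −μ/(2ε) = 1.893×10⁸ m.
The apsides satisfy r_p + r_a = 2a, so the perijove radius is 2a − r_a = 7.866×10⁷ m = 78662 km.
Perijove altitude = 78662 − 69910 = 8751.9 km.

perijove altitude ≈ 8750 km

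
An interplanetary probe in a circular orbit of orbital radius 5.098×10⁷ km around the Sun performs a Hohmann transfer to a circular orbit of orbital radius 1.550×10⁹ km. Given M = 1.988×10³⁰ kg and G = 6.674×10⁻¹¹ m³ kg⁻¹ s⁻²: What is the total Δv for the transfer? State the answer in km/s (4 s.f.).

μ = GM = 6.674×10⁻¹¹ × 1.988×10³⁰ = 1.327×10²⁰ m³/s².
r₁ = 5.098×10⁷ km = 5.098×10¹⁰ m.
r₂ = 1.550×10⁹ km = 1.550×10¹² m.
Transfer ellipse a_t = (r₁ + r₂)/2 = 8.005×10¹¹ m.
At r₁: circular v_c1 = √(μ/r₁) = 51020 m/s; transfer-perihelion v_p = √[μ(2/r₁ − 1/a_t)] = 70990 m/s.
Δv₁ = v_p − v_c1 = 19970 m/s.
At r₂: circular v_c2 = √(μ/r₂) = 9252 m/s; transfer-aphelion v_a = √[μ(2/r₂ − 1/a_t)] = 2335 m/s.
Δv₂ = v_c2 − v_a = 6917 m/s.
Total Δv = Δv₁ + Δv₂ = 26890 m/s = 26.89 km/s.

Δv_total ≈ 26.89 km/s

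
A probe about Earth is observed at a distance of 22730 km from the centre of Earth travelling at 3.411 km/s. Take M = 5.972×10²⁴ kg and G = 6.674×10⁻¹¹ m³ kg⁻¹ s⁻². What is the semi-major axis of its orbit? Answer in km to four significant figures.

a ≈ 17010 km

μ = GM = 6.674×10⁻¹¹ × 5.972×10²⁴ = 3.986×10¹⁴ m³/s².
r = 2.273×10⁷ m.
Specific orbital energy ε = v²/2 − μ/r = (3411)²/2 − 3.986×10¹⁴/2.273×10⁷ = -1.172×10⁷ J/kg.
Since ε = −μ/(2a), a = −μ/(2ε) = 1.701×10⁷ m = 17007 km.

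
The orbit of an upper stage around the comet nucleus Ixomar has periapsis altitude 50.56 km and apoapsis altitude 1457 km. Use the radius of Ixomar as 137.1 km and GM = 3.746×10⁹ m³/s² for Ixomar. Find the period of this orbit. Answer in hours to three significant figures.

r_p = 137.1 + 50.56 = 187.66 km = 1.8766×10⁵ m.
r_a = 137.1 + 1457 = 1594.1 km = 1.5941×10⁶ m.
Semi-major axis a = (r_p + r_a)/2 = (187.66 + 1594.1)/2 = 890.88 km = 8.909×10⁵ m.
By Kepler's third law T = 2π√(a³/μ) = 2π × 1.374×10⁴ = 8.632×10⁴ s.
= 23.98 hours.

T ≈ 24.0 hours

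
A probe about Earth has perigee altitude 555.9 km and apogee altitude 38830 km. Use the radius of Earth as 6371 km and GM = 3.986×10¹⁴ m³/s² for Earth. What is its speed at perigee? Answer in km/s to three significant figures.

r_p = 6371 + 555.9 = 6926.9 km = 6.9269×10⁶ m.
r_a = 6371 + 38830 = 45201 km = 4.5201×10⁷ m.
Semi-major axis a = (r_p + r_a)/2 = 26064 km = 2.606×10⁷ m.
Vis-viva: v² = μ(2/r − 1/a) = 3.986×10¹⁴ × (2.887×10⁻⁷ − 3.837×10⁻⁸) = 9.979×10⁷ m²/s².
v = 9990 m/s = 9.990 km/s.

v ≈ 9.99 km/s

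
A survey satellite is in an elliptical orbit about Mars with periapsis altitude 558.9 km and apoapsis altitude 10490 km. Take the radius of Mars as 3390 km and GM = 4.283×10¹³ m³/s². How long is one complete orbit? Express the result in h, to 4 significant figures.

r_p = 3390 + 558.9 = 3948.9 km = 3.9489×10⁶ m.
r_a = 3390 + 10490 = 13880 km = 1.3880×10⁷ m.
Semi-major axis a = (r_p + r_a)/2 = (3948.9 + 13880)/2 = 8914.5 km = 8.914×10⁶ m.
By Kepler's third law T = 2π√(a³/μ) = 2π × 4.067×10³ = 2.555×10⁴ s.
= 7.098 h.

T ≈ 7.098 h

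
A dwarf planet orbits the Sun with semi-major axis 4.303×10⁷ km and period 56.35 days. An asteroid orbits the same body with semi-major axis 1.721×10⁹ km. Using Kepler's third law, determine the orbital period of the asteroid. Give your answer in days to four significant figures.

Kepler's third law: T² ∝ a³, so T₂ = T₁ (a₂/a₁)^(3/2).
a₂/a₁ = 40.00, (a₂/a₁)^(3/2) = 252.9.
T₂ = 56.35 × 252.9 = 14250 days.

T₂ ≈ 14250 days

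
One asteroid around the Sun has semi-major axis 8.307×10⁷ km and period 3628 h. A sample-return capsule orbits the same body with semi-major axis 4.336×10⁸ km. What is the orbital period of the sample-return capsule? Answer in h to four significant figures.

T₂ ≈ 43260 h

Kepler's third law: T² ∝ a³, so T₂ = T₁ (a₂/a₁)^(3/2).
a₂/a₁ = 5.220, (a₂/a₁)^(3/2) = 11.93.
T₂ = 3628 × 11.93 = 43260 h.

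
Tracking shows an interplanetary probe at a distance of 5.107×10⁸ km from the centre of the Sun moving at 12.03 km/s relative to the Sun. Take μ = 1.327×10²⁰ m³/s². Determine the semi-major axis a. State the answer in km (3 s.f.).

r = 5.107×10¹¹ m.
Specific orbital energy ε = v²/2 − μ/r = (12030)²/2 − 1.327×10²⁰/5.107×10¹¹ = -1.875×10⁸ J/kg.
Since ε = −μ/(2a), a = −μ/(2ε) = 3.539×10¹¹ m = 3.5391×10⁸ km.

a ≈ 3.54×10⁸ km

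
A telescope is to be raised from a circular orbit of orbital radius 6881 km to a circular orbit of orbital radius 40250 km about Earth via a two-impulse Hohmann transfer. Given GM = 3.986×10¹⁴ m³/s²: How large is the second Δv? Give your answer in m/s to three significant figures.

Δv ≈ 1450 m/s

r₁ = 6881 km = 6.881×10⁶ m.
r₂ = 40250 km = 4.025×10⁷ m.
Transfer ellipse a_t = (r₁ + r₂)/2 = 2.357×10⁷ m.
At r₁: circular v_c1 = √(μ/r₁) = 7611 m/s; transfer-perigee v_p = √[μ(2/r₁ − 1/a_t)] = 9947 m/s.
At r₂: circular v_c2 = √(μ/r₂) = 3147 m/s; transfer-apogee v_a = √[μ(2/r₂ − 1/a_t)] = 1700 m/s.
Δv₂ = v_c2 − v_a = 1446 m/s.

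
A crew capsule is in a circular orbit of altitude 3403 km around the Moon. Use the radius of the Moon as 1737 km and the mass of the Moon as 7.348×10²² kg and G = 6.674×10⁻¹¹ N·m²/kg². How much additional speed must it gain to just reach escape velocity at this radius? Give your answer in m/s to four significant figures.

μ = GM = 6.674×10⁻¹¹ × 7.348×10²² = 4.904×10¹² m³/s².
r = 1737 + 3403 = 5140.0 km = 5.1400×10⁶ m.
Circular speed v_c = √(μ/r) = 976.8 m/s.
Escape speed v_esc = √(2μ/r) = √2 × v_c = 1381 m/s.
Δv = v_esc − v_c = 404.6 m/s.

Δv ≈ 404.6 m/s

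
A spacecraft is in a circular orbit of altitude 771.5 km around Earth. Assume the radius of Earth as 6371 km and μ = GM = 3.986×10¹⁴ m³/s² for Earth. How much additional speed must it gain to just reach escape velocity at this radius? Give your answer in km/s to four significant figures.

r = 6371 + 771.5 = 7142.5 km = 7.1425×10⁶ m.
Circular speed v_c = √(μ/r) = 7470 m/s.
Escape speed v_esc = √(2μ/r) = √2 × v_c = 10560 m/s.
Δv = v_esc − v_c = 3094 m/s = 3.094 km/s.

Δv ≈ 3.094 km/s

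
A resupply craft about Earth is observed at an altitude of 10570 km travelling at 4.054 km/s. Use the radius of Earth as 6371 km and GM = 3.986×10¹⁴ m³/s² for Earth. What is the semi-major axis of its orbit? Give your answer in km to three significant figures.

a ≈ 13000 km

r = 6371 + 10570 = 16941 km = 1.694×10⁷ m.
Specific orbital energy ε = v²/2 − μ/r = (4054)²/2 − 3.986×10¹⁴/1.694×10⁷ = -1.531×10⁷ J/kg.
Since ε = −μ/(2a), a = −μ/(2ε) = 1.302×10⁷ m = 13017 km.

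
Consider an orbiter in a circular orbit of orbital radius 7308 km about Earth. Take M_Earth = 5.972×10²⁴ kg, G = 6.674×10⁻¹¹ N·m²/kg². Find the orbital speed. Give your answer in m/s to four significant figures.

v ≈ 7385 m/s

μ = GM = 6.674×10⁻¹¹ × 5.972×10²⁴ = 3.986×10¹⁴ m³/s².
r = 7308 km = 7.308×10⁶ m.
For a circular orbit v = √(μ/r) = √(3.986×10¹⁴ / 7.308×10⁶) = √(5.454×10⁷) = 7385 m/s.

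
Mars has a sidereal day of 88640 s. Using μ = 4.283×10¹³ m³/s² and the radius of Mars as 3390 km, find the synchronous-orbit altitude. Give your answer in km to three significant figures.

h_sync ≈ 17000 km

A synchronous orbit has period T, so by Kepler's third law a = (μT²/4π²)^(1/3).
μT²/4π² = 4.283×10¹³ × (8.864×10⁴)² / 39.48 = 8.524×10²¹ m³.
a = 2.043×10⁷ m = 20428 km.
Altitude h = a − R = 20428 − 3390 = 17038 km.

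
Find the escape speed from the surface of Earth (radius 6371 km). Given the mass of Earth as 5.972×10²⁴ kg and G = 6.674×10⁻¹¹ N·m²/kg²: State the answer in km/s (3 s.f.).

v_esc ≈ 11.2 km/s

μ = GM = 6.674×10⁻¹¹ × 5.972×10²⁴ = 3.986×10¹⁴ m³/s².
r = R = 6.371×10⁶ m.
Escape speed v_esc = √(2μ/r) = √(2 × 3.986×10¹⁴ / 6.371×10⁶) = √(1.251×10⁸) = 11190 m/s.
= 11.19 km/s.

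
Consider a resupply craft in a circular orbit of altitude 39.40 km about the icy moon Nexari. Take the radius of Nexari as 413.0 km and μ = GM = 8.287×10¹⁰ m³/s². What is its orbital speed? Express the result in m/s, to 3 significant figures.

v ≈ 428 m/s

r = 413.0 + 39.40 = 452.40 km = 4.5240×10⁵ m.
For a circular orbit v = √(μ/r) = √(8.287×10¹⁰ / 4.524×10⁵) = √(1.832×10⁵) = 428.0 m/s.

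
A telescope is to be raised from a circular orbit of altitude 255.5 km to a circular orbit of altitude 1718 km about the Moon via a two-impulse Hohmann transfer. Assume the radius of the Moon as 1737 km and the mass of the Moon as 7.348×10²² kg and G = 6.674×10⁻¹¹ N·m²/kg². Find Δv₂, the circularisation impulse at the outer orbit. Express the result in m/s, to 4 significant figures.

Δv ≈ 172.4 m/s

μ = GM = 6.674×10⁻¹¹ × 7.348×10²² = 4.904×10¹² m³/s².
r₁ = 1737 + 255.5 = 1992.5 km = 1.9925×10⁶ m.
r₂ = 1737 + 1718 = 3455.0 km = 3.4550×10⁶ m.
Transfer ellipse a_t = (r₁ + r₂)/2 = 2.724×10⁶ m.
At r₁: circular v_c1 = √(μ/r₁) = 1569 m/s; transfer-perilune v_p = √[μ(2/r₁ − 1/a_t)] = 1767 m/s.
At r₂: circular v_c2 = √(μ/r₂) = 1191 m/s; transfer-apolune v_a = √[μ(2/r₂ − 1/a_t)] = 1019 m/s.
Δv₂ = v_c2 − v_a = 172.4 m/s.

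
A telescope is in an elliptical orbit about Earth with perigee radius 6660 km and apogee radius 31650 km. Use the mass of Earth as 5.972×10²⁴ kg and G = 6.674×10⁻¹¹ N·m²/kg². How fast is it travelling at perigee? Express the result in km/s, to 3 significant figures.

μ = GM = 6.674×10⁻¹¹ × 5.972×10²⁴ = 3.986×10¹⁴ m³/s².
Semi-major axis a = (r_p + r_a)/2 = 19155 km = 1.916×10⁷ m.
Vis-viva: v² = μ(2/r − 1/a) = 3.986×10¹⁴ × (3.003×10⁻⁷ − 5.221×10⁻⁸) = 9.888×10⁷ m²/s².
v = 9944 m/s = 9.944 km/s.

v ≈ 9.94 km/s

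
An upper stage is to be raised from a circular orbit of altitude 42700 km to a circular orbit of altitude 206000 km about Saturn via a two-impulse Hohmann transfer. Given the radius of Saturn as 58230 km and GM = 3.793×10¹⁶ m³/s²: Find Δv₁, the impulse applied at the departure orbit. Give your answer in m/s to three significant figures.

Δv ≈ 3940 m/s

r₁ = 58230 + 42700 = 100930 km = 1.0093×10⁸ m.
r₂ = 58230 + 206000 = 264230 km = 2.6423×10⁸ m.
Transfer ellipse a_t = (r₁ + r₂)/2 = 1.826×10⁸ m.
At r₁: circular v_c1 = √(μ/r₁) = 19390 m/s; transfer-perikrone v_p = √[μ(2/r₁ − 1/a_t)] = 23320 m/s.
Δv₁ = v_p − v_c1 = 3935 m/s.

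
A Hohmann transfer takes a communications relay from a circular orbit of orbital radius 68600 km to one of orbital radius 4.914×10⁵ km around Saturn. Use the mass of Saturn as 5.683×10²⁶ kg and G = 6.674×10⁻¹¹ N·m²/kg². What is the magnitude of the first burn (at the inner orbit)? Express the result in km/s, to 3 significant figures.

Δv ≈ 7.64 km/s

μ = GM = 6.674×10⁻¹¹ × 5.683×10²⁶ = 3.793×10¹⁶ m³/s².
r₁ = 68600 km = 6.860×10⁷ m.
r₂ = 4.914×10⁵ km = 4.914×10⁸ m.
Transfer ellipse a_t = (r₁ + r₂)/2 = 2.800×10⁸ m.
At r₁: circular v_c1 = √(μ/r₁) = 23510 m/s; transfer-perikrone v_p = √[μ(2/r₁ − 1/a_t)] = 31150 m/s.
Δv₁ = v_p − v_c1 = 7636 m/s.
= 7.636 km/s.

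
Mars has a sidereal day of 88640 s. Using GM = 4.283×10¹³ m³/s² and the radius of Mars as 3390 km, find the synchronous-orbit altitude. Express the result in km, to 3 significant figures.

A synchronous orbit has period T, so by Kepler's third law a = (μT²/4π²)^(1/3).
μT²/4π² = 4.283×10¹³ × (8.864×10⁴)² / 39.48 = 8.524×10²¹ m³.
a = 2.043×10⁷ m = 20428 km.
Altitude h = a − R = 20428 − 3390 = 17038 km.

h_sync ≈ 17000 km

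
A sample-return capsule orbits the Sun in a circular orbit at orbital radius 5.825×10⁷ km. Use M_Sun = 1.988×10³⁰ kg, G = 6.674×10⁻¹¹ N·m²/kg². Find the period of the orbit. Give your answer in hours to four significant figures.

μ = GM = 6.674×10⁻¹¹ × 1.988×10³⁰ = 1.327×10²⁰ m³/s².
r = 5.825×10⁷ km = 5.825×10¹⁰ m.
Kepler's third law: T = 2π√(r³/μ) = 2π√((5.825×10¹⁰)³ / 1.327×10²⁰).
r³/μ = 1.490×10¹² s², so T = 2π × 1.221×10⁶ = 7.669×10⁶ s.
Converting: 7.669×10⁶ s ÷ 3600 = 2130 hours.

T ≈ 2130 hours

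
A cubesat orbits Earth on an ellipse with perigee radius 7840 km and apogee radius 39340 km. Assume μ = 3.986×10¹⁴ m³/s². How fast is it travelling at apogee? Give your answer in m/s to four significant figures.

v ≈ 1835 m/s

Semi-major axis a = (r_p + r_a)/2 = 23590 km = 2.359×10⁷ m.
Vis-viva: v² = μ(2/r − 1/a) = 3.986×10¹⁴ × (5.084×10⁻⁸ − 4.239×10⁻⁸) = 3.367×10⁶ m²/s².
v = 1835 m/s.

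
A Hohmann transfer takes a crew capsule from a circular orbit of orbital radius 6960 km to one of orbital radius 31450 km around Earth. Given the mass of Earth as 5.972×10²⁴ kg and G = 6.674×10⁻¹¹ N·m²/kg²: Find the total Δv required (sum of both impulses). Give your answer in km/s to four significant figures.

μ = GM = 6.674×10⁻¹¹ × 5.972×10²⁴ = 3.986×10¹⁴ m³/s².
r₁ = 6960 km = 6.960×10⁶ m.
r₂ = 31450 km = 3.145×10⁷ m.
Transfer ellipse a_t = (r₁ + r₂)/2 = 1.920×10⁷ m.
At r₁: circular v_c1 = √(μ/r₁) = 7567 m/s; transfer-perigee v_p = √[μ(2/r₁ − 1/a_t)] = 9684 m/s.
Δv₁ = v_p − v_c1 = 2116 m/s.
At r₂: circular v_c2 = √(μ/r₂) = 3560 m/s; transfer-apogee v_a = √[μ(2/r₂ − 1/a_t)] = 2143 m/s.
Δv₂ = v_c2 − v_a = 1417 m/s.
Total Δv = Δv₁ + Δv₂ = 3533 m/s = 3.533 km/s.

Δv_total ≈ 3.533 km/s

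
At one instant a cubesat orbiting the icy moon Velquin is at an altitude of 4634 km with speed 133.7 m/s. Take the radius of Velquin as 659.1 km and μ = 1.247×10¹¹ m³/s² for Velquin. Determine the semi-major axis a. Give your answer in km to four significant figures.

r = 659.1 + 4634 = 5293.1 km = 5.293×10⁶ m.
Vis-viva rearranged: 1/a = 2/r − v²/μ = 3.779×10⁻⁷ − 1.433×10⁻⁷ = 2.345×10⁻⁷ m⁻¹.
a = 4.264×10⁶ m = 4264.4 km.

a ≈ 4264 km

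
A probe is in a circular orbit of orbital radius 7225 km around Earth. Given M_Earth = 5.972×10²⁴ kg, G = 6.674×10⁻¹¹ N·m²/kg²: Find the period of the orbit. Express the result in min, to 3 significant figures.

μ = GM = 6.674×10⁻¹¹ × 5.972×10²⁴ = 3.986×10¹⁴ m³/s².
r = 7225 km = 7.225×10⁶ m.
Kepler's third law: T = 2π√(r³/μ) = 2π√((7.225×10⁶)³ / 3.986×10¹⁴).
r³/μ = 9.463×10⁵ s², so T = 2π × 9.728×10² = 6.112×10³ s.
Converting: 6.112×10³ s ÷ 60.00 = 101.9 min.

T ≈ 102 min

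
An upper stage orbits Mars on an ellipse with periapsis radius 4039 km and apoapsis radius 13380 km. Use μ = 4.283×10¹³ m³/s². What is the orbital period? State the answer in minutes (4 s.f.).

Semi-major axis a = (r_p + r_a)/2 = (4039.0 + 13380)/2 = 8709.5 km = 8.710×10⁶ m.
By Kepler's third law T = 2π√(a³/μ) = 2π × 3.927×10³ = 2.468×10⁴ s.
= 411.3 minutes.

T ≈ 411.3 minutes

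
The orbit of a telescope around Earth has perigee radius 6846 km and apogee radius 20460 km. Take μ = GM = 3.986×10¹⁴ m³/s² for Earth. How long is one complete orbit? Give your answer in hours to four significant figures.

T ≈ 4.410 hours

Semi-major axis a = (r_p + r_a)/2 = (6846.0 + 20460)/2 = 13653 km = 1.365×10⁷ m.
By Kepler's third law T = 2π√(a³/μ) = 2π × 2.527×10³ = 1.588×10⁴ s.
= 4.410 hours.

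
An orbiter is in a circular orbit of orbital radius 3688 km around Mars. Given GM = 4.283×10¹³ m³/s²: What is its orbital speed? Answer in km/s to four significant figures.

r = 3688 km = 3.688×10⁶ m.
For a circular orbit v = √(μ/r) = √(4.283×10¹³ / 3.688×10⁶) = √(1.161×10⁷) = 3408 m/s.
That is 3.408 km/s.

v ≈ 3.408 km/s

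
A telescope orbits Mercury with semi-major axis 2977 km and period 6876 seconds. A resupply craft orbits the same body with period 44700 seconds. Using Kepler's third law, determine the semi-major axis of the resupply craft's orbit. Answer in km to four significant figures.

Kepler's third law: a³ ∝ T², so a₂ = a₁ (T₂/T₁)^(2/3).
T₂/T₁ = 6.501, (T₂/T₁)^(2/3) = 3.483.
a₂ = 2977 × 3.483 = 10370 km.

a₂ ≈ 10370 km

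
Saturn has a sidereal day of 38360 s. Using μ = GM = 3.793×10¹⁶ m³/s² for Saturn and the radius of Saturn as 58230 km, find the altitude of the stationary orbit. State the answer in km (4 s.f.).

A synchronous orbit has period T, so by Kepler's third law a = (μT²/4π²)^(1/3).
μT²/4π² = 3.793×10¹⁶ × (3.836×10⁴)² / 39.48 = 1.414×10²⁴ m³.
a = 1.122×10⁸ m = 1.1223×10⁵ km.
Altitude h = a − R = 1.1223×10⁵ − 58230 = 54005 km.

h_sync ≈ 54000 km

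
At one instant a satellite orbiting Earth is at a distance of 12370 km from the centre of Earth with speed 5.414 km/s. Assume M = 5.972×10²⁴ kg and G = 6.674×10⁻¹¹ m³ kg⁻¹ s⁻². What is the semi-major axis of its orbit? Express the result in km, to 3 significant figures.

a ≈ 11300 km

μ = GM = 6.674×10⁻¹¹ × 5.972×10²⁴ = 3.986×10¹⁴ m³/s².
r = 1.237×10⁷ m.
Vis-viva rearranged: 1/a = 2/r − v²/μ = 1.617×10⁻⁷ − 7.354×10⁻⁸ = 8.814×10⁻⁸ m⁻¹.
a = 1.135×10⁷ m = 11346 km.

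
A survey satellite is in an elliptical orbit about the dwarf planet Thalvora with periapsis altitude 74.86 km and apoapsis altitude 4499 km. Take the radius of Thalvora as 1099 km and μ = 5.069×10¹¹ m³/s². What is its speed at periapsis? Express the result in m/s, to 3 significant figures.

r_p = 1099 + 74.86 = 1173.9 km = 1.1739×10⁶ m.
r_a = 1099 + 4499 = 5598.0 km = 5.5980×10⁶ m.
Semi-major axis a = (r_p + r_a)/2 = 3385.9 km = 3.386×10⁶ m.
Vis-viva: v² = μ(2/r − 1/a) = 5.069×10¹¹ × (1.704×10⁻⁶ − 2.953×10⁻⁷) = 7.139×10⁵ m²/s².
v = 844.9 m/s.

v ≈ 845 m/s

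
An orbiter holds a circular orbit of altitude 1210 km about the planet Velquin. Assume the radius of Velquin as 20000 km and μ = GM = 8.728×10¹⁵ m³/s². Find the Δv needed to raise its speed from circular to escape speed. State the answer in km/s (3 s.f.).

r = 20000 + 1210 = 21210 km = 2.1210×10⁷ m.
Circular speed v_c = √(μ/r) = 20290 m/s.
Escape speed v_esc = √(2μ/r) = √2 × v_c = 28690 m/s.
Δv = v_esc − v_c = 8403 m/s = 8.403 km/s.

Δv ≈ 8.40 km/s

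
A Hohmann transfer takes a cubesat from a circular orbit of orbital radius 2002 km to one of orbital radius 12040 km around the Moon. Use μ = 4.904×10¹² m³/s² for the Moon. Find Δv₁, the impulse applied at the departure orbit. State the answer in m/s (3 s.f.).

Δv ≈ 484 m/s

r₁ = 2002 km = 2.002×10⁶ m.
r₂ = 12040 km = 1.204×10⁷ m.
Transfer ellipse a_t = (r₁ + r₂)/2 = 7.021×10⁶ m.
At r₁: circular v_c1 = √(μ/r₁) = 1565 m/s; transfer-perilune v_p = √[μ(2/r₁ − 1/a_t)] = 2050 m/s.
Δv₁ = v_p − v_c1 = 484.4 m/s.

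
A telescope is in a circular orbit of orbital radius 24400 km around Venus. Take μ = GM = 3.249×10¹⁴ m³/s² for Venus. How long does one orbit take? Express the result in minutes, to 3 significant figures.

T ≈ 700 minutes

r = 24400 km = 2.440×10⁷ m.
Kepler's third law: T = 2π√(r³/μ) = 2π√((2.440×10⁷)³ / 3.249×10¹⁴).
r³/μ = 4.471×10⁷ s², so T = 2π × 6.687×10³ = 4.201×10⁴ s.
Converting: 4.201×10⁴ s ÷ 60.00 = 700.2 minutes.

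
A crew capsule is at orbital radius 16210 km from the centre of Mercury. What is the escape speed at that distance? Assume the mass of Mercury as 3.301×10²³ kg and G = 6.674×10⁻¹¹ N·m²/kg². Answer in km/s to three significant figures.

μ = GM = 6.674×10⁻¹¹ × 3.301×10²³ = 2.203×10¹³ m³/s².
r = 16210 km = 1.621×10⁷ m.
Escape speed v_esc = √(2μ/r) = √(2 × 2.203×10¹³ / 1.621×10⁷) = √(2.718×10⁶) = 1649 m/s.
= 1.649 km/s.

v_esc ≈ 1.65 km/s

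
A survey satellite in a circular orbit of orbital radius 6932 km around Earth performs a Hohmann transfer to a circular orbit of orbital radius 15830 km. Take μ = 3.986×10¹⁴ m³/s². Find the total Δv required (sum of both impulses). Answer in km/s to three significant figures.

Δv_total ≈ 2.46 km/s

r₁ = 6932 km = 6.932×10⁶ m.
r₂ = 15830 km = 1.583×10⁷ m.
Transfer ellipse a_t = (r₁ + r₂)/2 = 1.138×10⁷ m.
At r₁: circular v_c1 = √(μ/r₁) = 7583 m/s; transfer-perigee v_p = √[μ(2/r₁ − 1/a_t)] = 8943 m/s.
Δv₁ = v_p − v_c1 = 1360 m/s.
At r₂: circular v_c2 = √(μ/r₂) = 5018 m/s; transfer-apogee v_a = √[μ(2/r₂ − 1/a_t)] = 3916 m/s.
Δv₂ = v_c2 − v_a = 1102 m/s.
Total Δv = Δv₁ + Δv₂ = 2462 m/s = 2.462 km/s.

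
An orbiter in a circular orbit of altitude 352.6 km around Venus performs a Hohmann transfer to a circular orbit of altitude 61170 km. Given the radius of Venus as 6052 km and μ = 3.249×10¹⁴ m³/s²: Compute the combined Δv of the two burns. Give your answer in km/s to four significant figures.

r₁ = 6052 + 352.6 = 6404.6 km = 6.4046×10⁶ m.
r₂ = 6052 + 61170 = 67222 km = 6.7222×10⁷ m.
Transfer ellipse a_t = (r₁ + r₂)/2 = 3.681×10⁷ m.
At r₁: circular v_c1 = √(μ/r₁) = 7122 m/s; transfer-periapsis v_p = √[μ(2/r₁ − 1/a_t)] = 9625 m/s.
Δv₁ = v_p − v_c1 = 2502 m/s.
At r₂: circular v_c2 = √(μ/r₂) = 2198 m/s; transfer-apoapsis v_a = √[μ(2/r₂ − 1/a_t)] = 917.0 m/s.
Δv₂ = v_c2 − v_a = 1281 m/s.
Total Δv = Δv₁ + Δv₂ = 3784 m/s = 3.784 km/s.

Δv_total ≈ 3.784 km/s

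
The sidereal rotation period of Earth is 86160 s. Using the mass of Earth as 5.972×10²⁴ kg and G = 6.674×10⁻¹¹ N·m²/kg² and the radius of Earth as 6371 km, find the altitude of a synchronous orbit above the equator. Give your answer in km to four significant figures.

h_sync ≈ 35790 km

μ = GM = 6.674×10⁻¹¹ × 5.972×10²⁴ = 3.986×10¹⁴ m³/s².
A synchronous orbit has period T, so by Kepler's third law a = (μT²/4π²)^(1/3).
μT²/4π² = 3.986×10¹⁴ × (8.616×10⁴)² / 39.48 = 7.495×10²² m³.
a = 4.216×10⁷ m = 42162 km.
Altitude h = a − R = 42162 − 6371 = 35791 km.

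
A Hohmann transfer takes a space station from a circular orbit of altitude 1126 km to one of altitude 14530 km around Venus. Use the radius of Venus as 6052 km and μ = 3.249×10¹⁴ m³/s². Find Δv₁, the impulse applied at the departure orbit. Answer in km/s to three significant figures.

Δv ≈ 1.46 km/s

r₁ = 6052 + 1126 = 7178.0 km = 7.1780×10⁶ m.
r₂ = 6052 + 14530 = 20582 km = 2.0582×10⁷ m.
Transfer ellipse a_t = (r₁ + r₂)/2 = 1.388×10⁷ m.
At r₁: circular v_c1 = √(μ/r₁) = 6728 m/s; transfer-periapsis v_p = √[μ(2/r₁ − 1/a_t)] = 8193 m/s.
Δv₁ = v_p − v_c1 = 1465 m/s.
= 1.465 km/s.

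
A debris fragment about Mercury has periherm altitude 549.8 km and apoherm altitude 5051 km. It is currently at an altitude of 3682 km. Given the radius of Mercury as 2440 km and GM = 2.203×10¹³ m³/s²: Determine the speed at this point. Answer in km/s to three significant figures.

r_p = 2440 + 549.8 = 2989.8 km = 2.9898×10⁶ m.
r_a = 2440 + 5051 = 7491.0 km = 7.4910×10⁶ m.
r = 2440 + 3682 = 6122.0 km = 6.122×10⁶ m.
Semi-major axis a = (r_p + r_a)/2 = 5240.4 km = 5.240×10⁶ m.
Vis-viva: v² = μ(2/r − 1/a) = 2.203×10¹³ × (3.267×10⁻⁷ − 1.908×10⁻⁷) = 2.993×10⁶ m²/s².
v = 1730 m/s = 1.730 km/s.

v ≈ 1.73 km/s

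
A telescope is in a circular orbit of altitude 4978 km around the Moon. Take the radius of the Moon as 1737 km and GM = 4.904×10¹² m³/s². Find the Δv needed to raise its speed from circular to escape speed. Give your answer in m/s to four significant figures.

Δv ≈ 354.0 m/s

r = 1737 + 4978 = 6715.0 km = 6.7150×10⁶ m.
Circular speed v_c = √(μ/r) = 854.6 m/s.
Escape speed v_esc = √(2μ/r) = √2 × v_c = 1209 m/s.
Δv = v_esc − v_c = 354.0 m/s.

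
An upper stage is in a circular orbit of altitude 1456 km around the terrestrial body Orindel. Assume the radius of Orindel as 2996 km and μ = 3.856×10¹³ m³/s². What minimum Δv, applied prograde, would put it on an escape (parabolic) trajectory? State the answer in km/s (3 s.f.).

Δv ≈ 1.22 km/s

r = 2996 + 1456 = 4452.0 km = 4.4520×10⁶ m.
Circular speed v_c = √(μ/r) = 2943 m/s.
Escape speed v_esc = √(2μ/r) = √2 × v_c = 4162 m/s.
Δv = v_esc − v_c = 1219 m/s = 1.219 km/s.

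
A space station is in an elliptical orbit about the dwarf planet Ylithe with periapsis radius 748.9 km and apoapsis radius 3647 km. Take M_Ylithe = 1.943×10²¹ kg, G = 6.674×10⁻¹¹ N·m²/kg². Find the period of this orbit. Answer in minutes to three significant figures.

T ≈ 948 minutes

μ = GM = 6.674×10⁻¹¹ × 1.943×10²¹ = 1.297×10¹¹ m³/s².
Semi-major axis a = (r_p + r_a)/2 = (748.90 + 3647.0)/2 = 2197.9 km = 2.198×10⁶ m.
By Kepler's third law T = 2π√(a³/μ) = 2π × 9.049×10³ = 5.686×10⁴ s.
= 947.6 minutes.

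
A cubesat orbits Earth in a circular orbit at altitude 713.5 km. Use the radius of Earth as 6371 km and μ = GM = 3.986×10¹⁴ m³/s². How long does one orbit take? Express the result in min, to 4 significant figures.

r = 6371 + 713.5 = 7084.5 km = 7.0845×10⁶ m.
Kepler's third law: T = 2π√(r³/μ) = 2π√((7.084×10⁶)³ / 3.986×10¹⁴).
r³/μ = 8.921×10⁵ s², so T = 2π × 9.445×10² = 5.934×10³ s.
Converting: 5.934×10³ s ÷ 60.00 = 98.91 min.

T ≈ 98.91 min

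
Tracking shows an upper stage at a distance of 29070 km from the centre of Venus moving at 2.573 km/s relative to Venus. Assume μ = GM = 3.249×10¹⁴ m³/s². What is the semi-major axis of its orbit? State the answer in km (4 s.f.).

a ≈ 20650 km

r = 2.907×10⁷ m.
Specific orbital energy ε = v²/2 − μ/r = (2573)²/2 − 3.249×10¹⁴/2.907×10⁷ = -7.866×10⁶ J/kg.
Since ε = −μ/(2a), a = −μ/(2ε) = 2.065×10⁷ m = 20651 km.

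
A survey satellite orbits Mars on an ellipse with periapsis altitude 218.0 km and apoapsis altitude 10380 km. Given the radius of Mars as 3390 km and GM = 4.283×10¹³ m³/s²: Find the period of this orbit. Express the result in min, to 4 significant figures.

T ≈ 409.8 min

r_p = 3390 + 218.0 = 3608.0 km = 3.6080×10⁶ m.
r_a = 3390 + 10380 = 13770 km = 1.3770×10⁷ m.
Semi-major axis a = (r_p + r_a)/2 = (3608.0 + 13770)/2 = 8689.0 km = 8.689×10⁶ m.
By Kepler's third law T = 2π√(a³/μ) = 2π × 3.914×10³ = 2.459×10⁴ s.
= 409.8 min.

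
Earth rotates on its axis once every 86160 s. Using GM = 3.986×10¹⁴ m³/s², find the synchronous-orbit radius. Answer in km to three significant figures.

r_sync ≈ 42200 km

A synchronous orbit has period T, so by Kepler's third law a = (μT²/4π²)^(1/3).
μT²/4π² = 3.986×10¹⁴ × (8.616×10⁴)² / 39.48 = 7.495×10²² m³.
a = 4.216×10⁷ m = 42163 km.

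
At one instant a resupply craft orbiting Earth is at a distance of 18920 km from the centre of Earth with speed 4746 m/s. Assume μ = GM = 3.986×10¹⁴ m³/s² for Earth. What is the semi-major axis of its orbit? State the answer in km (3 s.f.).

a ≈ 20300 km

r = 1.892×10⁷ m.
Specific orbital energy ε = v²/2 − μ/r = (4746)²/2 − 3.986×10¹⁴/1.892×10⁷ = -9.805×10⁶ J/kg.
Since ε = −μ/(2a), a = −μ/(2ε) = 2.033×10⁷ m = 20326 km.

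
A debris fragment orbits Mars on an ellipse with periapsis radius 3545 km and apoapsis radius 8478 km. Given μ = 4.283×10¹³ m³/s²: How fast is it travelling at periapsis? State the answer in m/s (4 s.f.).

v ≈ 4128 m/s

Semi-major axis a = (r_p + r_a)/2 = 6011.5 km = 6.012×10⁶ m.
Vis-viva: v² = μ(2/r − 1/a) = 4.283×10¹³ × (5.642×10⁻⁷ − 1.663×10⁻⁷) = 1.704×10⁷ m²/s².
v = 4128 m/s.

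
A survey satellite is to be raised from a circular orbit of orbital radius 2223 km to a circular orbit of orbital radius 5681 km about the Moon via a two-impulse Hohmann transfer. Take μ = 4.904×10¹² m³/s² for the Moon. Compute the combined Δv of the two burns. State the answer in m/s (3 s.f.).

r₁ = 2223 km = 2.223×10⁶ m.
r₂ = 5681 km = 5.681×10⁶ m.
Transfer ellipse a_t = (r₁ + r₂)/2 = 3.952×10⁶ m.
At r₁: circular v_c1 = √(μ/r₁) = 1485 m/s; transfer-perilune v_p = √[μ(2/r₁ − 1/a_t)] = 1781 m/s.
Δv₁ = v_p − v_c1 = 295.5 m/s.
At r₂: circular v_c2 = √(μ/r₂) = 929.1 m/s; transfer-apolune v_a = √[μ(2/r₂ − 1/a_t)] = 696.8 m/s.
Δv₂ = v_c2 − v_a = 232.3 m/s.
Total Δv = Δv₁ + Δv₂ = 527.8 m/s.

Δv_total ≈ 528 m/s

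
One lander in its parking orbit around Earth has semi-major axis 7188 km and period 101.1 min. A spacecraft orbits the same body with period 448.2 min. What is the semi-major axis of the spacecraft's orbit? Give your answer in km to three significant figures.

Kepler's third law: a³ ∝ T², so a₂ = a₁ (T₂/T₁)^(2/3).
T₂/T₁ = 4.433, (T₂/T₁)^(2/3) = 2.699.
a₂ = 7188 × 2.699 = 19400 km.

a₂ ≈ 19400 km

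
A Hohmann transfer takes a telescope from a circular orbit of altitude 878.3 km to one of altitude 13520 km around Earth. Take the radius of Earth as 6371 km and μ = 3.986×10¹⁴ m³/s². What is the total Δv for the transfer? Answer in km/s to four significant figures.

Δv_total ≈ 2.767 km/s

r₁ = 6371 + 878.3 = 7249.3 km = 7.2493×10⁶ m.
r₂ = 6371 + 13520 = 19891 km = 1.9891×10⁷ m.
Transfer ellipse a_t = (r₁ + r₂)/2 = 1.357×10⁷ m.
At r₁: circular v_c1 = √(μ/r₁) = 7415 m/s; transfer-perigee v_p = √[μ(2/r₁ − 1/a_t)] = 8978 m/s.
Δv₁ = v_p − v_c1 = 1562 m/s.
At r₂: circular v_c2 = √(μ/r₂) = 4477 m/s; transfer-apogee v_a = √[μ(2/r₂ − 1/a_t)] = 3272 m/s.
Δv₂ = v_c2 − v_a = 1205 m/s.
Total Δv = Δv₁ + Δv₂ = 2767 m/s = 2.767 km/s.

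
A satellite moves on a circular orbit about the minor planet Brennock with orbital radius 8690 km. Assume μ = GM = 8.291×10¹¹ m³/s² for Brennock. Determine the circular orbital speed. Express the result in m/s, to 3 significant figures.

v ≈ 309 m/s

r = 8690 km = 8.690×10⁶ m.
For a circular orbit v = √(μ/r) = √(8.291×10¹¹ / 8.690×10⁶) = √(9.541×10⁴) = 308.9 m/s.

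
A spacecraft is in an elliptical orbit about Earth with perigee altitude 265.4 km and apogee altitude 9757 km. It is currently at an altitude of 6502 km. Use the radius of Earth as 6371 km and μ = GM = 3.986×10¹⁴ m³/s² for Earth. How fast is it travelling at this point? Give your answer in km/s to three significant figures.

v ≈ 5.19 km/s

r_p = 6371 + 265.4 = 6636.4 km = 6.6364×10⁶ m.
r_a = 6371 + 9757 = 16128 km = 1.6128×10⁷ m.
r = 6371 + 6502 = 12873 km = 1.287×10⁷ m.
Semi-major axis a = (r_p + r_a)/2 = 11382 km = 1.138×10⁷ m.
Vis-viva: v² = μ(2/r − 1/a) = 3.986×10¹⁴ × (1.554×10⁻⁷ − 8.786×10⁻⁸) = 2.691×10⁷ m²/s².
v = 5187 m/s = 5.187 km/s.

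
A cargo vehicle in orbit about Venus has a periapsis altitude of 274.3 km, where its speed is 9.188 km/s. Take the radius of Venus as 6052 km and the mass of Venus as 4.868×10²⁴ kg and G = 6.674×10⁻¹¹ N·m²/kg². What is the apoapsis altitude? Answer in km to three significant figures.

apoapsis altitude ≈ 23100 km

μ = GM = 6.674×10⁻¹¹ × 4.868×10²⁴ = 3.249×10¹⁴ m³/s².
r_p = 6052 + 274.3 = 6326.3 km = 6.326×10⁶ m.
Specific energy ε = v²/2 − μ/r = -9.146×10⁶ J/kg, so a = −μ/(2ε) = 1.776×10⁷ m.
The apsides satisfy r_p + r_a = 2a, so the apoapsis radius is 2a − r_p = 2.920×10⁷ m = 29197 km.
Apoapsis altitude = 29197 − 6052 = 23145 km.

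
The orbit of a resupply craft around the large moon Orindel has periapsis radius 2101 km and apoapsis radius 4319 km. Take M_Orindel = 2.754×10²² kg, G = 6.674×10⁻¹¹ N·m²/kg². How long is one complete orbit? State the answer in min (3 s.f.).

μ = GM = 6.674×10⁻¹¹ × 2.754×10²² = 1.838×10¹² m³/s².
Semi-major axis a = (r_p + r_a)/2 = (2101.0 + 4319.0)/2 = 3210.0 km = 3.210×10⁶ m.
By Kepler's third law T = 2π√(a³/μ) = 2π × 4.242×10³ = 2.665×10⁴ s.
= 444.2 min.

T ≈ 444 min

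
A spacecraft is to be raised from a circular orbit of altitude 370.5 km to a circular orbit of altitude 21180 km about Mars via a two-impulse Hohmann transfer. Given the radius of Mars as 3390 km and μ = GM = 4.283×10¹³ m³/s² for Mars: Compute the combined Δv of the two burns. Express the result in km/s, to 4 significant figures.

Δv_total ≈ 1.710 km/s

r₁ = 3390 + 370.5 = 3760.5 km = 3.7605×10⁶ m.
r₂ = 3390 + 21180 = 24570 km = 2.4570×10⁷ m.
Transfer ellipse a_t = (r₁ + r₂)/2 = 1.417×10⁷ m.
At r₁: circular v_c1 = √(μ/r₁) = 3375 m/s; transfer-periapsis v_p = √[μ(2/r₁ − 1/a_t)] = 4445 m/s.
Δv₁ = v_p − v_c1 = 1070 m/s.
At r₂: circular v_c2 = √(μ/r₂) = 1320 m/s; transfer-apoapsis v_a = √[μ(2/r₂ − 1/a_t)] = 680.3 m/s.
Δv₂ = v_c2 − v_a = 640.0 m/s.
Total Δv = Δv₁ + Δv₂ = 1710 m/s = 1.710 km/s.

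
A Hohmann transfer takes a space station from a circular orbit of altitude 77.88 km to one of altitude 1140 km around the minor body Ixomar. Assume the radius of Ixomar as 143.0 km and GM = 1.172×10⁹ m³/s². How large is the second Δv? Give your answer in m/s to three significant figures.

r₁ = 143.0 + 77.88 = 220.88 km = 2.2088×10⁵ m.
r₂ = 143.0 + 1140 = 1283.0 km = 1.2830×10⁶ m.
Transfer ellipse a_t = (r₁ + r₂)/2 = 7.519×10⁵ m.
At r₁: circular v_c1 = √(μ/r₁) = 72.84 m/s; transfer-periapsis v_p = √[μ(2/r₁ − 1/a_t)] = 95.15 m/s.
At r₂: circular v_c2 = √(μ/r₂) = 30.22 m/s; transfer-apoapsis v_a = √[μ(2/r₂ − 1/a_t)] = 16.38 m/s.
Δv₂ = v_c2 − v_a = 13.84 m/s.

Δv ≈ 13.8 m/s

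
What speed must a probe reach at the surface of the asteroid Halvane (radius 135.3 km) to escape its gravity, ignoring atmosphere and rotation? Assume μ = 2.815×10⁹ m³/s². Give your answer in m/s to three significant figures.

r = R = 1.353×10⁵ m.
Escape speed v_esc = √(2μ/r) = √(2 × 2.815×10⁹ / 1.353×10⁵) = √(4.161×10⁴) = 204.0 m/s.

v_esc ≈ 204 m/s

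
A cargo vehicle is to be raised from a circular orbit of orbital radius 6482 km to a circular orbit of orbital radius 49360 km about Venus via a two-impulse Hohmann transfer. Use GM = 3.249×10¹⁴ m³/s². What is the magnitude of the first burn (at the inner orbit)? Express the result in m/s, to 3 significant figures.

Δv ≈ 2330 m/s

r₁ = 6482 km = 6.482×10⁶ m.
r₂ = 49360 km = 4.936×10⁷ m.
Transfer ellipse a_t = (r₁ + r₂)/2 = 2.792×10⁷ m.
At r₁: circular v_c1 = √(μ/r₁) = 7080 m/s; transfer-periapsis v_p = √[μ(2/r₁ − 1/a_t)] = 9413 m/s.
Δv₁ = v_p − v_c1 = 2334 m/s.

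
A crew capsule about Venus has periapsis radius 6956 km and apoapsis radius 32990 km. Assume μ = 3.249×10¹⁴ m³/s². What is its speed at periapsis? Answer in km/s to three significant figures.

Semi-major axis a = (r_p + r_a)/2 = 19973 km = 1.997×10⁷ m.
Vis-viva: v² = μ(2/r − 1/a) = 3.249×10¹⁴ × (2.875×10⁻⁷ − 5.007×10⁻⁸) = 7.715×10⁷ m²/s².
v = 8783 m/s = 8.783 km/s.

v ≈ 8.78 km/s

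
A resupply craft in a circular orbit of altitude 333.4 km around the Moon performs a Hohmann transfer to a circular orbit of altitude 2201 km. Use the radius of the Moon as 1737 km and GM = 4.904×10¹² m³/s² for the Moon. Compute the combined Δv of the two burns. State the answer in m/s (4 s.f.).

Δv_total ≈ 412.6 m/s

r₁ = 1737 + 333.4 = 2070.4 km = 2.0704×10⁶ m.
r₂ = 1737 + 2201 = 3938.0 km = 3.9380×10⁶ m.
Transfer ellipse a_t = (r₁ + r₂)/2 = 3.004×10⁶ m.
At r₁: circular v_c1 = √(μ/r₁) = 1539 m/s; transfer-perilune v_p = √[μ(2/r₁ − 1/a_t)] = 1762 m/s.
Δv₁ = v_p − v_c1 = 223.0 m/s.
At r₂: circular v_c2 = √(μ/r₂) = 1116 m/s; transfer-apolune v_a = √[μ(2/r₂ − 1/a_t)] = 926.4 m/s.
Δv₂ = v_c2 − v_a = 189.5 m/s.
Total Δv = Δv₁ + Δv₂ = 412.6 m/s.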